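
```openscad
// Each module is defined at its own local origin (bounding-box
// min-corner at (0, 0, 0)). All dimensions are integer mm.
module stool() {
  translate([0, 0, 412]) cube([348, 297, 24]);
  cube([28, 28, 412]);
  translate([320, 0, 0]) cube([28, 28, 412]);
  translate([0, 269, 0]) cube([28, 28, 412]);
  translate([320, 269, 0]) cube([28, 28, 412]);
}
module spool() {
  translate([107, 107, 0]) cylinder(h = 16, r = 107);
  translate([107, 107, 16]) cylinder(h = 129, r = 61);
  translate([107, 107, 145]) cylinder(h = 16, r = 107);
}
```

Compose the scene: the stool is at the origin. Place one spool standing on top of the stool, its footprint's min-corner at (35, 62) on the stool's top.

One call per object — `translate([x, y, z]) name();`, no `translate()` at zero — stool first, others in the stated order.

stool();
translate([35, 62, 436]) spool();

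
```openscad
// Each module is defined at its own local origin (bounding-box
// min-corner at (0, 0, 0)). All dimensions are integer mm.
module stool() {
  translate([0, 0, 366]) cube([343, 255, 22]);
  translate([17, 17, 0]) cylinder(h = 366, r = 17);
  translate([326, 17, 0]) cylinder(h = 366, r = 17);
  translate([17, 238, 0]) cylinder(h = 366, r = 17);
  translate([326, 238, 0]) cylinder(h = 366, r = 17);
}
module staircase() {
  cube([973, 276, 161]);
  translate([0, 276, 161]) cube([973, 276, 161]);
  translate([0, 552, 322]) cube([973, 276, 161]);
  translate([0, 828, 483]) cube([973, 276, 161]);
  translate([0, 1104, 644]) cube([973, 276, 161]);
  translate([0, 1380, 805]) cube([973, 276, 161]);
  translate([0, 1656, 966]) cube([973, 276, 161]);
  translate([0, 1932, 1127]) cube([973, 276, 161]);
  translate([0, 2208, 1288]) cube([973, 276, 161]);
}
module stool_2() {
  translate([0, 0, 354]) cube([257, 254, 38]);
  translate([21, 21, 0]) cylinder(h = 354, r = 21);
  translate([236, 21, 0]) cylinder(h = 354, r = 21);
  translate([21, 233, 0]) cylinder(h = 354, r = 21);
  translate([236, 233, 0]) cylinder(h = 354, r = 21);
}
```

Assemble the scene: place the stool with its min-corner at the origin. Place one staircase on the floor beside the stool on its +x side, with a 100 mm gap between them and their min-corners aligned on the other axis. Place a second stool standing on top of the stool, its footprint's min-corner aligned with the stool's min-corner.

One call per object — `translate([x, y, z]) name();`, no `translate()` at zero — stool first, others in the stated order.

stool();
translate([443, 0, 0]) staircase();
translate([0, 0, 388]) stool_2();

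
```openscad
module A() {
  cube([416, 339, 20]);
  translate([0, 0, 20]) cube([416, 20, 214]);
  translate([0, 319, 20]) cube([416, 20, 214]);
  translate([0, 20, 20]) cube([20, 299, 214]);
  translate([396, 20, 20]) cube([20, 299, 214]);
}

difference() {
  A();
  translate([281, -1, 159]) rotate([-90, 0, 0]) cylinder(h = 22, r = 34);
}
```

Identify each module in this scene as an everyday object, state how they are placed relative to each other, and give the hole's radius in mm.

A is an open box. The open box has a circular hole through its front wall. The hole's radius is 34 mm.

The subtracted cylinder has r = 34 mm.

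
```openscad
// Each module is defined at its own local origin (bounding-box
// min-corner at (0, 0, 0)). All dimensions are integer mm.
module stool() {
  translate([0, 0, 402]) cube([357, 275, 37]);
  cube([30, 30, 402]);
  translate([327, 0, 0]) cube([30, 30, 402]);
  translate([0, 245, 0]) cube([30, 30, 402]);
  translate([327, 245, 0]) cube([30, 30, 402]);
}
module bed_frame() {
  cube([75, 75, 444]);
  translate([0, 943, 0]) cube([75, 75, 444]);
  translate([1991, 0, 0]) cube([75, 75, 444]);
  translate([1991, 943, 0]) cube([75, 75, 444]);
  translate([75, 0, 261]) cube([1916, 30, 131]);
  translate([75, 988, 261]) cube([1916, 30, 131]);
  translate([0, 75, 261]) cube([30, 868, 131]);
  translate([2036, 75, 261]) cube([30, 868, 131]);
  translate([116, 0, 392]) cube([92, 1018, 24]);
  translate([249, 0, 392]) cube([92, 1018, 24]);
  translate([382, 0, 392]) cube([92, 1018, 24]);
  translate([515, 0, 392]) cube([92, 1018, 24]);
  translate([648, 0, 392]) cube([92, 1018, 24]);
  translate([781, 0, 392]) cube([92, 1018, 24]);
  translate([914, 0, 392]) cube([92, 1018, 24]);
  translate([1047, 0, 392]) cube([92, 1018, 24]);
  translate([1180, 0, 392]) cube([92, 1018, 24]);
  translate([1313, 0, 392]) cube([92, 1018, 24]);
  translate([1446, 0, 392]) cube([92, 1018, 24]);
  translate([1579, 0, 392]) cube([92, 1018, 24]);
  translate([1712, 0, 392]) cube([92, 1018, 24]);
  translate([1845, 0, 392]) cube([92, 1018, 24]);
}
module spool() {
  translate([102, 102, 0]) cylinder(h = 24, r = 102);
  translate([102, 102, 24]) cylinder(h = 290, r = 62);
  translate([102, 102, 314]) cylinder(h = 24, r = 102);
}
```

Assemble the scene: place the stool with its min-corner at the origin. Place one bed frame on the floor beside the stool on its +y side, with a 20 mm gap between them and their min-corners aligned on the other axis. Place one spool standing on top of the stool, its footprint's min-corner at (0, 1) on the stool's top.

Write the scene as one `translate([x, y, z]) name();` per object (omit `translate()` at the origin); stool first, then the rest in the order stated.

stool();
translate([0, 295, 0]) bed_frame();
translate([0, 1, 439]) spool();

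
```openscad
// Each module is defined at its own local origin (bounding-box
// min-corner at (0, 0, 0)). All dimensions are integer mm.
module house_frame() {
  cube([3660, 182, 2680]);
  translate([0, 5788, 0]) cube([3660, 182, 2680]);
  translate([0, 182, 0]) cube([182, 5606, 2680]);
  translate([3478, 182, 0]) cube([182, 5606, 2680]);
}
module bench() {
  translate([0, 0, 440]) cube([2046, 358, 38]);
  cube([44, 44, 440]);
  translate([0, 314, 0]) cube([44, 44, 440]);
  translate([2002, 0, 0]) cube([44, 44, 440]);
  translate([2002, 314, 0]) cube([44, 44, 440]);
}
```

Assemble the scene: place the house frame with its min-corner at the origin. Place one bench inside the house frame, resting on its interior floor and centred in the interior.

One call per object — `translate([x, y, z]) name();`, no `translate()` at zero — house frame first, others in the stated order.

house_frame();
translate([807, 2806, 0]) bench();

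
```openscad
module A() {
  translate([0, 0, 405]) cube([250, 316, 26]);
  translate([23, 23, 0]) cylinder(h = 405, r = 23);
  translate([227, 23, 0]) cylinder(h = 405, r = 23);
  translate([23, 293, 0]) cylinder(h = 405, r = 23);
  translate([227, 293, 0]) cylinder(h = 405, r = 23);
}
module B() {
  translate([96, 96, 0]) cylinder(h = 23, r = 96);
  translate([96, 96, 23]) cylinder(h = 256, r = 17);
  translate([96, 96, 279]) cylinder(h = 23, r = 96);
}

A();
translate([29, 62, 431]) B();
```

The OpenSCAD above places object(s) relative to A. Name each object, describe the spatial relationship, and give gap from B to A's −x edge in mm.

The spool's min-x is at 29; the stool's min-x is 0; gap = 29 mm.

A is a stool. B is a spool. The spool is on top of the stool, centred. The gap from the spool to the stool's −x edge is 29 mm.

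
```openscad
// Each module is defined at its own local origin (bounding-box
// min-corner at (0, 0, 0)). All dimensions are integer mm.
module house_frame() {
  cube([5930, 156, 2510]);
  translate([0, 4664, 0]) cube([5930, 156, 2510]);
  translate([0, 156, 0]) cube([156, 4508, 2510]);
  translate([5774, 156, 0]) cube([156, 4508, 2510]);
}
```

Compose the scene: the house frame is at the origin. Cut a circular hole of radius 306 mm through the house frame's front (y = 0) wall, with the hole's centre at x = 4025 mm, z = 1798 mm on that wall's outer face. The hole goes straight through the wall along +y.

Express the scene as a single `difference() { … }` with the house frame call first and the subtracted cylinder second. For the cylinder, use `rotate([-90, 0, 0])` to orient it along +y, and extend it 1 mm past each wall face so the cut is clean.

difference() {
  house_frame();
  translate([4025, -1, 1798]) rotate([-90, 0, 0]) cylinder(h = 158, r = 306);
}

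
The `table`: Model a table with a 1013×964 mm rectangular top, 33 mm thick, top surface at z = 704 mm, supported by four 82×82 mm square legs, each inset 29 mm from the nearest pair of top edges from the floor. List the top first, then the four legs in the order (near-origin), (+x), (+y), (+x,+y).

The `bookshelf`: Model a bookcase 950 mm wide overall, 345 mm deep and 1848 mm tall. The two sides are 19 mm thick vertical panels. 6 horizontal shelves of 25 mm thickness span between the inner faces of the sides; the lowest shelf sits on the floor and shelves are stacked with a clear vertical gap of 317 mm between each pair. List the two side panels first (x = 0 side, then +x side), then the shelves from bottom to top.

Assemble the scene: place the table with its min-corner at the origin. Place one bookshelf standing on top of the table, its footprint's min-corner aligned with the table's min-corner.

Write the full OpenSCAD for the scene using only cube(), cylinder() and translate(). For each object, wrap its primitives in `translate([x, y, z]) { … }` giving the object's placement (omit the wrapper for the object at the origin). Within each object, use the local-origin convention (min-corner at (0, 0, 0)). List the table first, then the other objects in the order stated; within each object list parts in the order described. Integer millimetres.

translate([0, 0, 671]) cube([1013, 964, 33]);
translate([29, 29, 0]) cube([82, 82, 671]);
translate([902, 29, 0]) cube([82, 82, 671]);
translate([29, 853, 0]) cube([82, 82, 671]);
translate([902, 853, 0]) cube([82, 82, 671]);
translate([0, 0, 704]) {
  cube([19, 345, 1848]);
  translate([931, 0, 0]) cube([19, 345, 1848]);
  translate([19, 0, 0]) cube([912, 345, 25]);
  translate([19, 0, 342]) cube([912, 345, 25]);
  translate([19, 0, 684]) cube([912, 345, 25]);
  translate([19, 0, 1026]) cube([912, 345, 25]);
  translate([19, 0, 1368]) cube([912, 345, 25]);
  translate([19, 0, 1710]) cube([912, 345, 25]);
}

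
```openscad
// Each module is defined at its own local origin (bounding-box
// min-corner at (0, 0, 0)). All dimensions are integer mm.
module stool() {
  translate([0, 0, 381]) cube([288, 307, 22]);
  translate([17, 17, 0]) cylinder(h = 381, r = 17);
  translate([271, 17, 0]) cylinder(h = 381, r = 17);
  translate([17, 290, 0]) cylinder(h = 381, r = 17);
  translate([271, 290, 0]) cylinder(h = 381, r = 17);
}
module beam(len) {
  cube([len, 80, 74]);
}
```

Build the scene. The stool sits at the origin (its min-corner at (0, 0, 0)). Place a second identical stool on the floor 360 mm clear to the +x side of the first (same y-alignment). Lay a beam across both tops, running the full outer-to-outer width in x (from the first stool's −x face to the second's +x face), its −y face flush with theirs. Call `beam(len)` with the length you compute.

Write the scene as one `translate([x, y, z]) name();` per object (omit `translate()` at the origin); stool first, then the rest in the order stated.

stool();
translate([648, 0, 0]) stool();
translate([0, 0, 403]) beam(936);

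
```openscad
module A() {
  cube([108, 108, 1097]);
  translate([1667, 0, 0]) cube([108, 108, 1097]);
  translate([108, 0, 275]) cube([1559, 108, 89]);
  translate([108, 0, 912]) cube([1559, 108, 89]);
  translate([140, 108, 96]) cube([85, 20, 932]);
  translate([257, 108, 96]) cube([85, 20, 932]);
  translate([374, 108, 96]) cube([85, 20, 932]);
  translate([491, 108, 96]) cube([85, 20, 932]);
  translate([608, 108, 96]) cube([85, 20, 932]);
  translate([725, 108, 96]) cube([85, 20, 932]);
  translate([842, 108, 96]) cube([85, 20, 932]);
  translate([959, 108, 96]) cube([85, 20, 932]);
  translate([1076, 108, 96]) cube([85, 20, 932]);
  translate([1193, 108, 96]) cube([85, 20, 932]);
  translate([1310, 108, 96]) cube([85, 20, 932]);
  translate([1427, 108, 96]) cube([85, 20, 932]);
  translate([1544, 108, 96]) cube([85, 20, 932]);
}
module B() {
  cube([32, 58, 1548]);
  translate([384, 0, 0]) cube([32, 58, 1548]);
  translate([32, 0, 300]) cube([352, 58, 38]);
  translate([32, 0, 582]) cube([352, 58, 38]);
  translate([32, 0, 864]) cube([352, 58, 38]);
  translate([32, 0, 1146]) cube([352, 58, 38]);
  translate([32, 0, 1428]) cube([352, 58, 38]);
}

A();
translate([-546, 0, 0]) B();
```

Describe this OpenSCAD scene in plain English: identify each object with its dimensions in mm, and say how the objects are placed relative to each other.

A is a fence section. Two 108×108 mm posts, 1097 mm tall, stand on the floor with a clear span of 1559 mm between their inner faces. Two horizontal rails of 108×89 mm section span the gap between the posts with their undersides at z = 275 mm and z = 912 mm, flush with the posts' −y face. 13 pickets, each 85 mm wide, 20 mm thick and 932 mm tall, are fixed to the +y face of the rails with their bottoms at z = 96 mm, evenly spaced across the span with equal gaps (rounded down to the nearest mm) at the −x end and between each pair — any rounding remainder accumulates at the +x end.

B is a straight ladder. Two 32×58 mm vertical rails, 1548 mm tall, stand 416 mm apart (outside-to-outside) with their front faces coplanar on the −y side. 5 rungs, each 58 mm deep and 38 mm tall, span between the inner faces of the rails, front faces flush with the rails. The lowest rung's underside is at z = 300 mm and rungs are spaced 282 mm apart (underside to underside).

The ladder is on the floor beside the fence section on its −x side.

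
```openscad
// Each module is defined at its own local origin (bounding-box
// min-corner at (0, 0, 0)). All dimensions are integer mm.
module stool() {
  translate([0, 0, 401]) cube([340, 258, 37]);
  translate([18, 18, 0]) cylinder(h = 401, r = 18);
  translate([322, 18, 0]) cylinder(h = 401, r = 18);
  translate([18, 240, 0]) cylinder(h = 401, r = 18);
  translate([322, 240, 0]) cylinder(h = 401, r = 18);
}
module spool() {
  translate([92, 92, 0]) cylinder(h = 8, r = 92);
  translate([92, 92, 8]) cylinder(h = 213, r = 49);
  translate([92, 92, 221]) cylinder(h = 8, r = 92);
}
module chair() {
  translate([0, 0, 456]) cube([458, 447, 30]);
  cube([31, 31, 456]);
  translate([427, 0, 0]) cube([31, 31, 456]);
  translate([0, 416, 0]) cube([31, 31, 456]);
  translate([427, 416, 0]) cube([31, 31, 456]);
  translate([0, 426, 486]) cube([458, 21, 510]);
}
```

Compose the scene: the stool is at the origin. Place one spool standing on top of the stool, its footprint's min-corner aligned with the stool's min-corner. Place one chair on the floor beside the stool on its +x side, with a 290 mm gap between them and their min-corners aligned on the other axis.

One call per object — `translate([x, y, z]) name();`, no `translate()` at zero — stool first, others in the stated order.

stool();
translate([0, 0, 438]) spool();
translate([630, 0, 0]) chair();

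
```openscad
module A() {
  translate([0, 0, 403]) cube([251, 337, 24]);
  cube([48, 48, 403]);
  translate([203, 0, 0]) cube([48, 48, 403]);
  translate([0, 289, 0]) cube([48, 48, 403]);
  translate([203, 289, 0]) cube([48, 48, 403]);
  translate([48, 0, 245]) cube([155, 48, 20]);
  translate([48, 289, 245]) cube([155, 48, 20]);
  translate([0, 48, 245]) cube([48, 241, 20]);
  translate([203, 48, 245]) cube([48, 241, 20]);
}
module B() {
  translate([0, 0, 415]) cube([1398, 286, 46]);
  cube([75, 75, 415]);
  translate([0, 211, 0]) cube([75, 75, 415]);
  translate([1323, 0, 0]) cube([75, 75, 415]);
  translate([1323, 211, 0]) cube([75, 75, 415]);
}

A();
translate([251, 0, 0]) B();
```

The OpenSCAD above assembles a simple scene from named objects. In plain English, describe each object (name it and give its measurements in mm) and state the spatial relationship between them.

A is a four-legged stool. The seat is a 251×337×24 mm slab whose top surface is at z = 427 mm; four square legs, each 48×48 mm in cross-section, run from the floor (z = 0) to the underside of the seat, each flush with a corner of the seat. Four stretchers, 48 mm wide and 20 mm tall, connect adjacent legs with their undersides at z = 245 mm, each running between the inner faces of the legs it joins and aligned with the legs' outer faces on the other axis.

B is a long wooden bench with a 1398 mm (x) × 286 mm (y) seat, 46 mm thick, its top surface 461 mm above the floor. Four 75 mm square legs at the seat corners, flush with the edges, run from z = 0 to the seat underside.

The bench is against the stool's +x side, with their −y faces flush.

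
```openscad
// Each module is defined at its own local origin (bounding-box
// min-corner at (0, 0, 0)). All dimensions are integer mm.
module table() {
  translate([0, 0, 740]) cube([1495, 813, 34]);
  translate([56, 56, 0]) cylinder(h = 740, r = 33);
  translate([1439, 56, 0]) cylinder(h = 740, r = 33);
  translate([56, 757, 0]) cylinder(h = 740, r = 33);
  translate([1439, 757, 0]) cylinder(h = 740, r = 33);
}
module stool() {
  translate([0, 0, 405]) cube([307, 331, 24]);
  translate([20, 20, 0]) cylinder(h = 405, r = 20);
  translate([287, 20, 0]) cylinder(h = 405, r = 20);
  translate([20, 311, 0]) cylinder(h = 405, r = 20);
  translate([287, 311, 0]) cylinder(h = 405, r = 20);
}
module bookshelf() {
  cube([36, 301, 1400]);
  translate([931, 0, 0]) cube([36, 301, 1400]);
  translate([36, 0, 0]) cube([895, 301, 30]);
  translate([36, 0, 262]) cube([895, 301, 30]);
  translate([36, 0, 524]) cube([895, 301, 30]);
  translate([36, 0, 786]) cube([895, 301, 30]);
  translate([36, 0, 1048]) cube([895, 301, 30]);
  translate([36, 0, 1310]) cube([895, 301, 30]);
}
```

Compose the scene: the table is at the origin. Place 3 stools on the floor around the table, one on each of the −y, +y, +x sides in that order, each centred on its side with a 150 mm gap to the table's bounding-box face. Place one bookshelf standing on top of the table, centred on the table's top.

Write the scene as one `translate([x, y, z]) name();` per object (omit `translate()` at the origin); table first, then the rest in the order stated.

table();
translate([594, -481, 0]) stool();
translate([594, 963, 0]) stool();
translate([1645, 241, 0]) stool();
translate([264, 256, 774]) bookshelf();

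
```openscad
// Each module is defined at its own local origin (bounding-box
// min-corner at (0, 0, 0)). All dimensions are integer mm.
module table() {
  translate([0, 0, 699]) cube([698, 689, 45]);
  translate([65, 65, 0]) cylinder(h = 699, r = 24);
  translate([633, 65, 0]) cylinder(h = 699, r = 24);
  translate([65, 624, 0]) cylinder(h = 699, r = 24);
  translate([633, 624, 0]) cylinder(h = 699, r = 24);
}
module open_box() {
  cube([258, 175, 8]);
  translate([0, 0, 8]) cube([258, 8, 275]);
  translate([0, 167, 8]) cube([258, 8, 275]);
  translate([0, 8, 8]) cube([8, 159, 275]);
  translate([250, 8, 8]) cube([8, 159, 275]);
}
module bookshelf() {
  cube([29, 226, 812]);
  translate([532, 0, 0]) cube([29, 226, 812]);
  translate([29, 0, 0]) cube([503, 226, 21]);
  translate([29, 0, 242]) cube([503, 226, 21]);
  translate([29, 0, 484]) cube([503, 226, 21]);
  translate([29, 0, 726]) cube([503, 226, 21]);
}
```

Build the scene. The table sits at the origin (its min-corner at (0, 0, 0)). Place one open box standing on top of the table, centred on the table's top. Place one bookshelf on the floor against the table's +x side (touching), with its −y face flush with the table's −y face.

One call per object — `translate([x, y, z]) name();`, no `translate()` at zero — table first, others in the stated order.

table();
translate([220, 257, 744]) open_box();
translate([698, 0, 0]) bookshelf();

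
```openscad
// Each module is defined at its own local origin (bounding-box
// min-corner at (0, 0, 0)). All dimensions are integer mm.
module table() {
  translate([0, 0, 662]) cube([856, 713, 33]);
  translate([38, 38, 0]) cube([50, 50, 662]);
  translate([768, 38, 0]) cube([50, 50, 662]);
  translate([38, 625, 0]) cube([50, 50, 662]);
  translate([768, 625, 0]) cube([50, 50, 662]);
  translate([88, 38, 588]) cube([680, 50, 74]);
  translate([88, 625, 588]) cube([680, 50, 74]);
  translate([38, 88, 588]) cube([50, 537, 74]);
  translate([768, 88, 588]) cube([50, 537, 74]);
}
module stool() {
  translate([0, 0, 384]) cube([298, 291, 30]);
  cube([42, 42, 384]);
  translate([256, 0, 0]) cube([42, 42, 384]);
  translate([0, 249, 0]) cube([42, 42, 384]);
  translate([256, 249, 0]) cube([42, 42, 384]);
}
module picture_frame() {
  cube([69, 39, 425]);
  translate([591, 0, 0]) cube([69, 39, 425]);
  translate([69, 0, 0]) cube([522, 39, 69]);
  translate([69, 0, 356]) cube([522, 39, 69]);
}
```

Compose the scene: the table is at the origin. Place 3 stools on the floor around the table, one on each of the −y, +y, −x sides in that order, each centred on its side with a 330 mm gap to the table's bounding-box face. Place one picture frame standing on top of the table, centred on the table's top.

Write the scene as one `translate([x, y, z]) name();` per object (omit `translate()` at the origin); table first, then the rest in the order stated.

table();
translate([279, -621, 0]) stool();
translate([279, 1043, 0]) stool();
translate([-628, 211, 0]) stool();
translate([98, 337, 695]) picture_frame();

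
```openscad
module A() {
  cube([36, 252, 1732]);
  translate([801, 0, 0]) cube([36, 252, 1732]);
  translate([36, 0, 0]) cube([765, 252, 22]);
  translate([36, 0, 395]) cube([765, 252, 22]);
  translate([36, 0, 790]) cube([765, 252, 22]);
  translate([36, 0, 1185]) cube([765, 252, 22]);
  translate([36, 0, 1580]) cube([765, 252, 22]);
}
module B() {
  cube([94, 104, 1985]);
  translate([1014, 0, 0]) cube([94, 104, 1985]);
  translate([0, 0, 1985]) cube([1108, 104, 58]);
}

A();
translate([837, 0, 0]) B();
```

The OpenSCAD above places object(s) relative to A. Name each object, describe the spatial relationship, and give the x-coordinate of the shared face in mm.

The bookshelf's +x face and the door frame's −x face are both at x = 837 mm.

A is a bookshelf. B is a door frame. The door frame is against the bookshelf's +x side, with their −y faces flush. The x-coordinate of the shared face is 837 mm.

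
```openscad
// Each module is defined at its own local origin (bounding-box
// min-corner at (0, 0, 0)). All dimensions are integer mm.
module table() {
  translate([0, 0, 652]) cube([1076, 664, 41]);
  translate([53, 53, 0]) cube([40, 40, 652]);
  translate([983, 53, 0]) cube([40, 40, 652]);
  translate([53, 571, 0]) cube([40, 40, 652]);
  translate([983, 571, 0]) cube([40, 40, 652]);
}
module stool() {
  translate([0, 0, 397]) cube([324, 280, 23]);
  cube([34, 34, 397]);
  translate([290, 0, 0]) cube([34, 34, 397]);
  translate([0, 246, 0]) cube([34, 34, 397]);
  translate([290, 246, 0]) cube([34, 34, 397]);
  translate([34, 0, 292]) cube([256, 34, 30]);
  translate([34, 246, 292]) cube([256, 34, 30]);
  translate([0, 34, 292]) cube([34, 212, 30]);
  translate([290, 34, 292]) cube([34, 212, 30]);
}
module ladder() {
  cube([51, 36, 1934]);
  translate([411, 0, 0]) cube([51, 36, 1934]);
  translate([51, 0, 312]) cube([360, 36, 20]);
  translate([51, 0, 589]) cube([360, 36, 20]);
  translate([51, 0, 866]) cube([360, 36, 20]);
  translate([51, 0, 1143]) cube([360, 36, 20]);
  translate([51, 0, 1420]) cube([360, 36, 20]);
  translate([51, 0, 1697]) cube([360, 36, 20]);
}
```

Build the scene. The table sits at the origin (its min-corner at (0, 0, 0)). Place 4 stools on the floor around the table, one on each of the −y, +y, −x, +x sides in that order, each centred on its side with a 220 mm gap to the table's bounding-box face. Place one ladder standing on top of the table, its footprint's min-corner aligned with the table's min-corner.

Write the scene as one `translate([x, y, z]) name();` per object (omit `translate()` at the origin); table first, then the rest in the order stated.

table();
translate([376, -500, 0]) stool();
translate([376, 884, 0]) stool();
translate([-544, 192, 0]) stool();
translate([1296, 192, 0]) stool();
translate([0, 0, 693]) ladder();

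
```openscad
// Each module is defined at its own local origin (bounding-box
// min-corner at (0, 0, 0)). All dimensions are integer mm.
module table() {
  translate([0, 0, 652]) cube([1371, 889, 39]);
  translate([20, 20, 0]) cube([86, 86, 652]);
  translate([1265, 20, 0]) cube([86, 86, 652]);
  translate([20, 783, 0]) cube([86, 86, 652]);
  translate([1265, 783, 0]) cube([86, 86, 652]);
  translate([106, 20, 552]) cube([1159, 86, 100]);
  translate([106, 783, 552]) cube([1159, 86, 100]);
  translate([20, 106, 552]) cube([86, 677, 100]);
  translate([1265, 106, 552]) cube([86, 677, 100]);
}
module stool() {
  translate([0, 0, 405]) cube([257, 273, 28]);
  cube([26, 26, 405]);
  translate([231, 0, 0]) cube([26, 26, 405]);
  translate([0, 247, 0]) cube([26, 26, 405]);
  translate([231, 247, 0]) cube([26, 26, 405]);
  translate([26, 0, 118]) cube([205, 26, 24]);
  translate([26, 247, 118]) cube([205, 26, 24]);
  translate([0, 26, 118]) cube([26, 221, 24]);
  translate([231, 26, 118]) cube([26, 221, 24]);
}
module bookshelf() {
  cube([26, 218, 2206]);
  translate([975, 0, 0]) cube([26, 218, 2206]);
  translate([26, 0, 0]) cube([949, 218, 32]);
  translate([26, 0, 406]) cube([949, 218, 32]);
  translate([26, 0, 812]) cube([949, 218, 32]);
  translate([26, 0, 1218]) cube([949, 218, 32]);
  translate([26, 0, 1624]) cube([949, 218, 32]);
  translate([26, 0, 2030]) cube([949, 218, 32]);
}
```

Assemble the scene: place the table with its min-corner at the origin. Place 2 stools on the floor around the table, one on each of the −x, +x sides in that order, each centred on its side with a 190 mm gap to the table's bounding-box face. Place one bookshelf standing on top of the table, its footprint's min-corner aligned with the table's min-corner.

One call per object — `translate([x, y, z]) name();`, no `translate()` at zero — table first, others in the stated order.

table();
translate([-447, 308, 0]) stool();
translate([1561, 308, 0]) stool();
translate([0, 0, 691]) bookshelf();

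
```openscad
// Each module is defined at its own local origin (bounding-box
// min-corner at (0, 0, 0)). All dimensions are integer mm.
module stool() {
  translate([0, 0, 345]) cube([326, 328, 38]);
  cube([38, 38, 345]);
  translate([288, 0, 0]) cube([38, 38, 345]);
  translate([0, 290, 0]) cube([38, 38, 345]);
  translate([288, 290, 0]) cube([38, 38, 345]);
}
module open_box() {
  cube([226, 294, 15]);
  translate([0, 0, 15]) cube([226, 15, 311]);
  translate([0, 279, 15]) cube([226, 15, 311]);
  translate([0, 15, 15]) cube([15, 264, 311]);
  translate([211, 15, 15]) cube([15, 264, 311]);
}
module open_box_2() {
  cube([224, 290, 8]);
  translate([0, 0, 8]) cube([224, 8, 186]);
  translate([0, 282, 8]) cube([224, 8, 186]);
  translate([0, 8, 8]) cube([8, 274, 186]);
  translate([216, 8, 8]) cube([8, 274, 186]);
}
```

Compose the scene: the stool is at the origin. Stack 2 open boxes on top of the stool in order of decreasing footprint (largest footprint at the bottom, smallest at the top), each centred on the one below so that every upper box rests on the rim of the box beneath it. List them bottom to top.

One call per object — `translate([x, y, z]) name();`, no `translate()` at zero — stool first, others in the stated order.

stool();
translate([50, 17, 383]) open_box();
translate([51, 19, 709]) open_box_2();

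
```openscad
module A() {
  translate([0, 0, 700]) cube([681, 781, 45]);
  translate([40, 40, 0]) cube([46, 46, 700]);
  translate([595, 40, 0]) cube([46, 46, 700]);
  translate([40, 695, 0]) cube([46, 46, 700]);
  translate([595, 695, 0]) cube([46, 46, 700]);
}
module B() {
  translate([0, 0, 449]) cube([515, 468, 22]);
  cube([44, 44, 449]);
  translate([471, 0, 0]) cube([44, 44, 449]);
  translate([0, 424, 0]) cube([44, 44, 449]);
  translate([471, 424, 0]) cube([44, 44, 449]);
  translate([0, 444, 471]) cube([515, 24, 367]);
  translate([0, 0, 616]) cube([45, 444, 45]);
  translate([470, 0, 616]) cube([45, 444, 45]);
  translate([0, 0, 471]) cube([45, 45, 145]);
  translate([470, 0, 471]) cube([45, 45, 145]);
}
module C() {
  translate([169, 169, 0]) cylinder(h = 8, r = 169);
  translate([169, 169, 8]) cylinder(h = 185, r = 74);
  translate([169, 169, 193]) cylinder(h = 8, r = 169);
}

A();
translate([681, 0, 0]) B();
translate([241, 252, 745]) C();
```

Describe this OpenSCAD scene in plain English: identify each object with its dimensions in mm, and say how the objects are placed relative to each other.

A is a table: top 681 mm (x) × 781 mm (y), 45 mm thick, upper face at z = 745 mm, on four 46×46 mm square legs, each inset 40 mm from the nearest pair of top edges, running from z = 0 to the bottom of the top.

B is a chair: 515×468 mm seat, 22 mm thick, top at z = 471 mm, on four 44 mm square corner legs flush with the seat edges. A 24 mm thick backrest slab spans the full seat width, extending 367 mm above the seat top, its back face flush with the seat's +y edge. Two armrests of 45×45 mm section run along each side from the seat's front edge to the front of the backrest, top faces 190 mm above the seat top and outer faces flush with the seat's x-edges; a 45×45 mm post under the front of each armrest stands on the seat at the front corner.

C is a spool: two coaxial disc flanges of radius 169 mm and thickness 8 mm, joined by a core cylinder of radius 74 mm and height 185 mm. The lower flange rests on z = 0 and the three cylinders share a vertical axis.

The chair is against the table's +x side, with their −y faces flush. The spool is on top of the table.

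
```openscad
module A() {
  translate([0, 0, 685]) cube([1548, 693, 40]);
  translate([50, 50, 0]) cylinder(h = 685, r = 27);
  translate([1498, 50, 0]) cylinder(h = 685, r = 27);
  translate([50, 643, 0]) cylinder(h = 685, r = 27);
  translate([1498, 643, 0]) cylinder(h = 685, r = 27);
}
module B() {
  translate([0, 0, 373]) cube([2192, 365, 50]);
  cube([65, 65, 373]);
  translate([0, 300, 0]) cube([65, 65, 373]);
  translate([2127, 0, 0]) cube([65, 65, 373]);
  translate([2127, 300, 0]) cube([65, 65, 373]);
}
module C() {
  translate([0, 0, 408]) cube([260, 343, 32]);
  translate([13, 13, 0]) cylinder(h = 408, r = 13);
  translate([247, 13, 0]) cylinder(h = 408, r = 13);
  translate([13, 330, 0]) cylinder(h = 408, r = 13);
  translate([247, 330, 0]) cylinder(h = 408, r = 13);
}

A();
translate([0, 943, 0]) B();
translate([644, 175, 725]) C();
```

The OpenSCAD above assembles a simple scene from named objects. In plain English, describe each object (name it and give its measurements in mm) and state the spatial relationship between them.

A is a table with a 1548×693 mm rectangular top, 40 mm thick, top surface at z = 725 mm, supported by four round legs of 54 mm diameter, each leg's bounding box inset 23 mm from the nearest pair of top edges, running from the floor.

B is a long wooden bench with a 2192 mm (x) × 365 mm (y) seat, 50 mm thick, its top surface 423 mm above the floor. Four 65 mm square legs at the seat corners, flush with the edges, run from z = 0 to the seat underside.

C is a simple wooden stool: a rectangular seat 260 mm (x) by 343 mm (y), 32 mm thick, top face at z = 440 mm, on four round legs, each 26 mm in diameter. The legs rest on z = 0, each leg's axis is inset half a diameter from the nearest pair of seat edges (so the leg's bounding box is flush with the corner).

The bench is on the floor beside the table on its +y side. The stool is on top of the table, centred.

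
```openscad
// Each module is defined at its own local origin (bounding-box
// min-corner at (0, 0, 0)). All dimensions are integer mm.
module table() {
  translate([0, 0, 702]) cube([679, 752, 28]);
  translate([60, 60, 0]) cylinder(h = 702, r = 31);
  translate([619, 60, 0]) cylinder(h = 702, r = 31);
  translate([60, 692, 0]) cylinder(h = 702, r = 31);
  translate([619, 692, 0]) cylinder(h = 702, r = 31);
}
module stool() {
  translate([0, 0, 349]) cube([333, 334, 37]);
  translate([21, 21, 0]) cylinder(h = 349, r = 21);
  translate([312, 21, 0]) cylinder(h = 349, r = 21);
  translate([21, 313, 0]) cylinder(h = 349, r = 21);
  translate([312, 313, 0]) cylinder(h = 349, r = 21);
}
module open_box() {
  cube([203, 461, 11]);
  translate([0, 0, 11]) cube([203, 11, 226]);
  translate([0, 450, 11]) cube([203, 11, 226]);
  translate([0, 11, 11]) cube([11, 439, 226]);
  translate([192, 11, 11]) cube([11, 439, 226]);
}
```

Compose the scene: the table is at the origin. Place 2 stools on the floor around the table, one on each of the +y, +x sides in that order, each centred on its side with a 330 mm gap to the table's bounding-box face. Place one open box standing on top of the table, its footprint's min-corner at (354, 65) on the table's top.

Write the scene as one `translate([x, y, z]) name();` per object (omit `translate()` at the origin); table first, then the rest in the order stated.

table();
translate([173, 1082, 0]) stool();
translate([1009, 209, 0]) stool();
translate([354, 65, 730]) open_box();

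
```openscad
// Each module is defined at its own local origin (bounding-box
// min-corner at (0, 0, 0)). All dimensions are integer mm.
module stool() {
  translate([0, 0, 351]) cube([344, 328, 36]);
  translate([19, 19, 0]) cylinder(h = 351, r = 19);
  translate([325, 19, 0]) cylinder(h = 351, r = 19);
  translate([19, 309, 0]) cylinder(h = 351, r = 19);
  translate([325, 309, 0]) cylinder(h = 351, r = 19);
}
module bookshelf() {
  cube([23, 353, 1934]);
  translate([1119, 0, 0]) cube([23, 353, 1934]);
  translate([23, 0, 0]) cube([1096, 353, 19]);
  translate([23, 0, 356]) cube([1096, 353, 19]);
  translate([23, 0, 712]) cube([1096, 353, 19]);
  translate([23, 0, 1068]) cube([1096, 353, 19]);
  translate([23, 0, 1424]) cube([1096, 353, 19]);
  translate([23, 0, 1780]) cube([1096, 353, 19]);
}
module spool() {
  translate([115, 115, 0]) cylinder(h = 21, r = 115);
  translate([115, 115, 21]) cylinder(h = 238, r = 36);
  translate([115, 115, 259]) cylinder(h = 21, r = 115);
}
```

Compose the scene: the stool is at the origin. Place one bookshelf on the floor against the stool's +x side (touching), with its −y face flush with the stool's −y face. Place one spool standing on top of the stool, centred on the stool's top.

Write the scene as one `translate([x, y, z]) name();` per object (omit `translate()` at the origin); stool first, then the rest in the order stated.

stool();
translate([344, 0, 0]) bookshelf();
translate([57, 49, 387]) spool();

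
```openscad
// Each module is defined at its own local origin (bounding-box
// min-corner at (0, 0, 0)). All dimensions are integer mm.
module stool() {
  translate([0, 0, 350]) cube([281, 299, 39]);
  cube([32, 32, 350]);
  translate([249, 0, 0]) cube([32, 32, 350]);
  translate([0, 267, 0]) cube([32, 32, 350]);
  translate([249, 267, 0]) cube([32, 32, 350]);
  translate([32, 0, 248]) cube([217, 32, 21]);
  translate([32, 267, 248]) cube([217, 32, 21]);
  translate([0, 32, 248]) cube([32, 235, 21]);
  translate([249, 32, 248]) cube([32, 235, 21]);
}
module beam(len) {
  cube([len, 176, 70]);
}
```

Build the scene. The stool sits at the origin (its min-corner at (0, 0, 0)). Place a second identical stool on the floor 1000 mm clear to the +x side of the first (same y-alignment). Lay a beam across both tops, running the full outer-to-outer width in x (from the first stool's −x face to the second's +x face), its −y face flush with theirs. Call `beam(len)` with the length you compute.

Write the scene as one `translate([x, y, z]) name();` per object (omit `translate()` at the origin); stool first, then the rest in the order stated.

stool();
translate([1281, 0, 0]) stool();
translate([0, 0, 389]) beam(1562);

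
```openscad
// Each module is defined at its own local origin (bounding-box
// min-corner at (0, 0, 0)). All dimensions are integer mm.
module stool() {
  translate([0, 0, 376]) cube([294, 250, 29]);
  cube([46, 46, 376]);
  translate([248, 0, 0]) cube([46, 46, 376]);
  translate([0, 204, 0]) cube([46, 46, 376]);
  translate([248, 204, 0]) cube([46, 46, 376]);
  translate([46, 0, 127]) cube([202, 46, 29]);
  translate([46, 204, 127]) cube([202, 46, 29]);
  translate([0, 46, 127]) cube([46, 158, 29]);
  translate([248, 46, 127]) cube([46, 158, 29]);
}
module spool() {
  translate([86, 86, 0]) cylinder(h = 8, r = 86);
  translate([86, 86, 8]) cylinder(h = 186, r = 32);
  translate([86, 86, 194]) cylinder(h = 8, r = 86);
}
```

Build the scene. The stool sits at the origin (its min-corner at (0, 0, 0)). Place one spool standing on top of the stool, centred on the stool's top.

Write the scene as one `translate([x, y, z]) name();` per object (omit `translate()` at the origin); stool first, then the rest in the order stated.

stool();
translate([61, 39, 405]) spool();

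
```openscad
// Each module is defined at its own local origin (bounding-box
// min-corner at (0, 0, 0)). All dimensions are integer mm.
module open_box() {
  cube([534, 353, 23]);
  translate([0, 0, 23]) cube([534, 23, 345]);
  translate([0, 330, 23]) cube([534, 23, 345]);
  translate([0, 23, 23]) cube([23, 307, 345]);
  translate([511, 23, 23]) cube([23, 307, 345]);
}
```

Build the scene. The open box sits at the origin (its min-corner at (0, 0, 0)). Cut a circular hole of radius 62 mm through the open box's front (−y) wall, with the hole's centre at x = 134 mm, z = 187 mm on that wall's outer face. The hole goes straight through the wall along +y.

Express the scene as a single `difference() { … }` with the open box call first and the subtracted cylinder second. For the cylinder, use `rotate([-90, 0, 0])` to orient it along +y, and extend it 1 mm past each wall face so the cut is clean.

difference() {
  open_box();
  translate([134, -1, 187]) rotate([-90, 0, 0]) cylinder(h = 25, r = 62);
}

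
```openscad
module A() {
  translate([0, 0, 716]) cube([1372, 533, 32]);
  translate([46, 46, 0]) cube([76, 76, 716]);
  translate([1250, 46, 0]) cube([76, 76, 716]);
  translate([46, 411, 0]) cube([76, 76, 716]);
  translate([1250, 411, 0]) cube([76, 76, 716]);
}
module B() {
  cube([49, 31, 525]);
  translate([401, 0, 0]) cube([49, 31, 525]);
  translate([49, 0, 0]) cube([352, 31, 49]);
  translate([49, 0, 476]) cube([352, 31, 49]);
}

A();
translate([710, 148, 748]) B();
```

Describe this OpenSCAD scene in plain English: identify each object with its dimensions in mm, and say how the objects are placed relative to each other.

A is a rectangular dining table. The top is 1372×533×32 mm with its upper surface at z = 748 mm. It stands on four 76×76 mm square legs, each inset 46 mm from the nearest pair of top edges, running from the floor to the underside of the top.

B is a picture frame with a 352×427 mm rectangular opening (x by z) and a uniform 49 mm border on every side. Frame depth is 31 mm along y. It is built from two vertical stiles running the full outside height and two horizontal rails spanning the gap between the stiles.

The picture frame is on top of the table.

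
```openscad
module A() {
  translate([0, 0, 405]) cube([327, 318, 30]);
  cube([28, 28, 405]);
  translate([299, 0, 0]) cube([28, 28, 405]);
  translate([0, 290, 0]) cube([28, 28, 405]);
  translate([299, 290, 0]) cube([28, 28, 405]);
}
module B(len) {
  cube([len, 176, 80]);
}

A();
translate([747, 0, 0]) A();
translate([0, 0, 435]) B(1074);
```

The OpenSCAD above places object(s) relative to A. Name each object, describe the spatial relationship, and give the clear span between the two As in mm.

Second stool starts at x = 747; first ends at x = 327; clear span = 747 − 327 = 420 mm.

A is a stool. B is a beam. A beam spans the tops of two stools. The clear span between the two stools is 420 mm.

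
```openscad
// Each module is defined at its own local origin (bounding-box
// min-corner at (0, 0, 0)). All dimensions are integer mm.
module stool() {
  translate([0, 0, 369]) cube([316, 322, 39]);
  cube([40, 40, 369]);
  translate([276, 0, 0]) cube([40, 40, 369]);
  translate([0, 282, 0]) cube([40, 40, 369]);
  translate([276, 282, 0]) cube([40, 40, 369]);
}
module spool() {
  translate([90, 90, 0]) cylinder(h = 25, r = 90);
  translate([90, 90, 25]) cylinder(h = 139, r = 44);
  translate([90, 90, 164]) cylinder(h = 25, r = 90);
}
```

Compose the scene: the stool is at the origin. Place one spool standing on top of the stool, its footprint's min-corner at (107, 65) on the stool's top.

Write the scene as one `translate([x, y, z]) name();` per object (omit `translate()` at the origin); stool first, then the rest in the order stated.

stool();
translate([107, 65, 408]) spool();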